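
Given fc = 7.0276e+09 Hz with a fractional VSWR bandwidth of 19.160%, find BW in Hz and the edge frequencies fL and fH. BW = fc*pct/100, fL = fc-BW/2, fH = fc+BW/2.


BW = 7.0276e+09 * 19.160/100 = 1.346488e+09 Hz
fL = 7.0276e+09 - 1.346488e+09/2 = 6.354e+09 Hz
fH = 7.0276e+09 + 1.346488e+09/2 = 7.701e+09 Hz

BW=1.346e+09 Hz, fL=6.354e+09 Hz, fH=7.701e+09 Hz


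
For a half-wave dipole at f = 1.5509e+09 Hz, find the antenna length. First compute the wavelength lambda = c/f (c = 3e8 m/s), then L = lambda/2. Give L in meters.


lambda = c / f = 3.0000e+08 / 1.5509e+09 = 0.1934361 m
L = lambda / 2 = 0.1934361 / 2 = 0.09672 m

0.09672 m


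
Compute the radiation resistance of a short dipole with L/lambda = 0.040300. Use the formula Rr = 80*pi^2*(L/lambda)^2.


Rr = 80 * pi^2 * (0.040300)^2 = 80 * 9.869604 * 1.624090e-03 = 1.282 ohm

1.282 ohm


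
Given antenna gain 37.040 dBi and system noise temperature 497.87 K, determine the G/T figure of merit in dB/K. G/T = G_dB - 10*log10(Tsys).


G/T = 37.040 - 10*log10(497.87) = 37.040 - 26.97116 = 10.07 dB/K

10.07 dB/K


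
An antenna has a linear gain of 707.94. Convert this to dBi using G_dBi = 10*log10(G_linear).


G_dBi = 10 * log10(707.94) = 28.50 dBi

28.50 dBi


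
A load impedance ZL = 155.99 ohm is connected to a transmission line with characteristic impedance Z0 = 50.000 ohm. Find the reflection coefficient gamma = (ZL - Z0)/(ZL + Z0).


gamma = (155.99 - 50.000) / (155.99 + 50.000) = 0.5145

0.5145


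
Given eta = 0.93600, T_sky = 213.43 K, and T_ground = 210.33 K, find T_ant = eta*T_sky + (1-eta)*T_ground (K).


T_ant = 0.93600 * 213.43 + (1 - 0.93600) * 210.33 = 213.2 K

213.2 K


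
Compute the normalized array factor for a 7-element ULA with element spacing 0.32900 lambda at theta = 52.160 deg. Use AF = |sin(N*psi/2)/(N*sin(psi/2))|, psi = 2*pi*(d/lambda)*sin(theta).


psi = 2*pi*0.32900*sin(52.160 deg) = 1.632498 rad
AF = |sin(7*1.632498/2) / (7*sin(1.632498/2))| = 0.1057

0.1057


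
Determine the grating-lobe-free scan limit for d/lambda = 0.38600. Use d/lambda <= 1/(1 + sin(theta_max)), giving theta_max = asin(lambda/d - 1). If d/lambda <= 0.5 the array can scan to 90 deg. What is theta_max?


lambda/d - 1 = 1/0.38600 - 1 = 1.590674 >= 1
d/lambda <= 0.5, so the array can scan to endfire without grating lobes: theta_max = 90 deg

90 deg


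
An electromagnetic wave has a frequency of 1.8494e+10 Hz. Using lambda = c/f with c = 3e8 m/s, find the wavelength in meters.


lambda = c / f = 3.0000e+08 / 1.8494e+10 = 0.01622 m

0.01622 m


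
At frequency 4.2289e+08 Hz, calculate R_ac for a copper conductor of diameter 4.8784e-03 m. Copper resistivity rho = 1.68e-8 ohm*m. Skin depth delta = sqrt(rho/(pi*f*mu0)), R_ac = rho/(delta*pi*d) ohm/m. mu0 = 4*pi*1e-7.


delta = sqrt(1.68e-8 / (pi * 4.2289e+08 * 4*pi*1e-7)) = 3.172204e-06 m
R_ac = 1.68e-8 / (3.172204e-06 * pi * 4.8784e-03) = 0.3456 ohm/m

0.3456 ohm/m


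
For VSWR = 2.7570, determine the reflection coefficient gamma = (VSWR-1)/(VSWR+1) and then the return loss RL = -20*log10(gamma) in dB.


gamma = (2.7570 - 1) / (2.7570 + 1) = 0.4676604
RL = -20 * log10(0.4676604) = 6.601 dB

6.601 dB


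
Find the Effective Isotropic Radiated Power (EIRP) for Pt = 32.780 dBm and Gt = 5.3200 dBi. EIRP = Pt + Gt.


EIRP = Pt + Gt = 32.780 + 5.3200 = 38.10 dBm

38.10 dBm


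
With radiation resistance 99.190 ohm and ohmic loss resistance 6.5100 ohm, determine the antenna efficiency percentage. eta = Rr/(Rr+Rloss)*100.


eta = 99.190 / (99.190 + 6.5100) * 100 = 93.84%

93.84%


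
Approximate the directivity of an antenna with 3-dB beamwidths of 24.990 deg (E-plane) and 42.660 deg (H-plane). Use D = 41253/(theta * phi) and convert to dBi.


D_linear = 41253 / (24.990 * 42.660) = 38.69621
D_dBi = 10 * log10(38.69621) = 15.88 dBi

15.88 dBi


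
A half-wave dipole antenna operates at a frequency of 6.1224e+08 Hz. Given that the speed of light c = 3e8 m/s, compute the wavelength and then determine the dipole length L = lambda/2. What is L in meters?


lambda = c / f = 3.0000e+08 / 6.1224e+08 = 0.4900039 m
L = lambda / 2 = 0.4900039 / 2 = 0.2450 m

0.2450 m


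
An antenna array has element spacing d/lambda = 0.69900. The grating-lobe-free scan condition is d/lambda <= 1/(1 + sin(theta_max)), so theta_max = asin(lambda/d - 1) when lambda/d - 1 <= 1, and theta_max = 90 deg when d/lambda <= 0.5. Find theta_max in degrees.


lambda/d - 1 = 1/0.69900 - 1 = 0.4306152
theta_max = asin(0.4306152) = 25.51 deg

25.51 deg


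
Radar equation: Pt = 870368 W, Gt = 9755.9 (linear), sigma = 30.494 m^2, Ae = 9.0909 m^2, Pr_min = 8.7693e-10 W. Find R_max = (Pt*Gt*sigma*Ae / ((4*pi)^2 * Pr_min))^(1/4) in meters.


R^4 = 870368*9755.9*30.494*9.0909 / ((4*pi)^2 * 8.7693e-10) = 1.699835e+19
R_max = 1.699835e+19^0.25 = 64210 m

64210 m


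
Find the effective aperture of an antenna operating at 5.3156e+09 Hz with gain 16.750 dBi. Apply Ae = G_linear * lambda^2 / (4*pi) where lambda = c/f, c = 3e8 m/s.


lambda = c / f = 3.0000e+08 / 5.3156e+09 = 0.05643766 m
G_linear = 10^(16.750/10) = 47.31513
Ae = G_linear * lambda^2 / (4*pi) = 47.31513 * 0.05643766^2 / (4*pi) = 0.01199 m^2

0.01199 m^2


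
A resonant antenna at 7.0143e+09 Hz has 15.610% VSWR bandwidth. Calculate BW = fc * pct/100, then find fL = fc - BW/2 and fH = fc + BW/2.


BW = 7.0143e+09 * 15.610/100 = 1.094932e+09 Hz
fL = 7.0143e+09 - 1.094932e+09/2 = 6.467e+09 Hz
fH = 7.0143e+09 + 1.094932e+09/2 = 7.562e+09 Hz

BW=1.095e+09 Hz, fL=6.467e+09 Hz, fH=7.562e+09 Hz


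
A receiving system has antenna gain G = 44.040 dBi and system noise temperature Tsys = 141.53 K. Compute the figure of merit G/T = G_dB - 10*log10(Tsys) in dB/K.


G/T = 44.040 - 10*log10(141.53) = 44.040 - 21.50849 = 22.53 dB/K

22.53 dB/K


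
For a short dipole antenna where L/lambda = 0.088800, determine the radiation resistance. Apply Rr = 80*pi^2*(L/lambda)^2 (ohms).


Rr = 80 * pi^2 * (0.088800)^2 = 80 * 9.869604 * 7.885440e-03 = 6.226 ohm

6.226 ohm


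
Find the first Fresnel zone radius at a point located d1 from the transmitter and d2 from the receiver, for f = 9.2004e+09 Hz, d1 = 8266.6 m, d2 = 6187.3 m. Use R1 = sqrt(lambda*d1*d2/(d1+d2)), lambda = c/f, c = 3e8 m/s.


lambda = c / f = 3.0000e+08 / 9.2004e+09 = 0.03260728 m
R1 = sqrt(0.03260728 * 8266.6 * 6187.3 / (8266.6 + 6187.3)) = 10.74 m

10.74 m


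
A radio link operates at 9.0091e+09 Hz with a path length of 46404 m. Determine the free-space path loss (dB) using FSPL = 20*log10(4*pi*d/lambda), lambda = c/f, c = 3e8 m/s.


lambda = c / f = 3.0000e+08 / 9.0091e+09 = 0.03329966 m
FSPL = 20 * log10(4*pi*46404/0.03329966) = 144.9 dB

144.9 dB


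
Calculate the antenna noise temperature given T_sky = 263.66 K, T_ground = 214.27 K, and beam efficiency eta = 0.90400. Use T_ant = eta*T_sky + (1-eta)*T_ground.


T_ant = 0.90400 * 263.66 + (1 - 0.90400) * 214.27 = 258.9 K

258.9 K


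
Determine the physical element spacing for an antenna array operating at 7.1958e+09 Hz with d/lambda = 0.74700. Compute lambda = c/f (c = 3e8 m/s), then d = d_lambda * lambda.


lambda = c / f = 3.0000e+08 / 7.1958e+09 = 0.04169099 m
d = 0.74700 * 0.04169099 = 0.03114 m

0.03114 m


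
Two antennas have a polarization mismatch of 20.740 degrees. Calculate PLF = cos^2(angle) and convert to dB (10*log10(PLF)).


PLF_linear = cos^2(20.740 deg) = 0.8745935
PLF_dB = 10 * log10(0.8745935) = -0.5819 dB

-0.5819 dB


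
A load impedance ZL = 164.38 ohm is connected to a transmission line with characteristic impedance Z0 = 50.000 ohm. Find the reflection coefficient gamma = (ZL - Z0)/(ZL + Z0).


gamma = (164.38 - 50.000) / (164.38 + 50.000) = 0.5335

0.5335


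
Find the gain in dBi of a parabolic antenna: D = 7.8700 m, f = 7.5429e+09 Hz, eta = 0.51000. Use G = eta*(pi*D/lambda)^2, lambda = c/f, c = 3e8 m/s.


lambda = c / f = 3.0000e+08 / 7.5429e+09 = 0.03977250 m
G_linear = 0.51000 * (pi * 7.8700 / 0.03977250)^2 = 197085.0
G_dBi = 10 * log10(197085.0) = 52.95 dBi

52.95 dBi


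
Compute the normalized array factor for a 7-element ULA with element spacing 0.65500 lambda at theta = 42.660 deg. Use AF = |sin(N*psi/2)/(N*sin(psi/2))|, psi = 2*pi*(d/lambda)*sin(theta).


psi = 2*pi*0.65500*sin(42.660 deg) = 2.788845 rad
AF = |sin(7*2.788845/2) / (7*sin(2.788845/2))| = 0.04787

0.04787


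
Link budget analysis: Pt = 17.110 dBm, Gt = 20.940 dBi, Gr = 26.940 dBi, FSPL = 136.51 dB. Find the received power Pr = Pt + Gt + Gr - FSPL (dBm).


Pr = 17.110 + 20.940 + 26.940 - 136.51 = -71.52 dBm

-71.52 dBm


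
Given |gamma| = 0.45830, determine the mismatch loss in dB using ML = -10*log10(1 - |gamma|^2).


ML = -10 * log10(1 - 0.45830^2) = -10 * log10(0.78996111) = 1.024 dB

1.024 dB


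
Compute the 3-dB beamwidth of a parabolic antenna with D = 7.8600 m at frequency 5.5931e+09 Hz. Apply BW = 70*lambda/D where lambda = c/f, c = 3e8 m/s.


lambda = c / f = 3.0000e+08 / 5.5931e+09 = 0.05363752 m
BW = 70 * 0.05363752 / 7.8600 = 0.4777 deg

0.4777 deg


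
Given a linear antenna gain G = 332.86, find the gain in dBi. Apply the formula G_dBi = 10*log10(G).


G_dBi = 10 * log10(332.86) = 25.22 dBi

25.22 dBi


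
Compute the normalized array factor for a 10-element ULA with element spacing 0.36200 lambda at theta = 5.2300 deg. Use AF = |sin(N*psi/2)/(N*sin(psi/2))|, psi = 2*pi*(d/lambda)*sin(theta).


psi = 2*pi*0.36200*sin(5.2300 deg) = 0.2073310 rad
AF = |sin(10*0.2073310/2) / (10*sin(0.2073310/2))| = 0.8318

0.8318


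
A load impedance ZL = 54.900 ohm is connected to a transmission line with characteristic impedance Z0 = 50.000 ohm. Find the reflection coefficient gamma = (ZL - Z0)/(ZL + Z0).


gamma = (54.900 - 50.000) / (54.900 + 50.000) = 0.04671

0.04671


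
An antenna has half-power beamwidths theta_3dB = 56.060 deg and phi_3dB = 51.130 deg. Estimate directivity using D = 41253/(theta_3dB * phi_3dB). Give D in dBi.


D_linear = 41253 / (56.060 * 51.130) = 14.39218
D_dBi = 10 * log10(14.39218) = 11.58 dBi

11.58 dBi


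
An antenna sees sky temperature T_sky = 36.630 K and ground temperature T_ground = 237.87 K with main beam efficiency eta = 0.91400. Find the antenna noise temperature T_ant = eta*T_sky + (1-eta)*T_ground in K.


T_ant = 0.91400 * 36.630 + (1 - 0.91400) * 237.87 = 53.94 K

53.94 K


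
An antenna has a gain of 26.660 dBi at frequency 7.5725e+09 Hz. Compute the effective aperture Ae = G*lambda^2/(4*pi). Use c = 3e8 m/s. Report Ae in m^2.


lambda = c / f = 3.0000e+08 / 7.5725e+09 = 0.03961704 m
G_linear = 10^(26.660/10) = 463.4469
Ae = G_linear * lambda^2 / (4*pi) = 463.4469 * 0.03961704^2 / (4*pi) = 0.05788 m^2

0.05788 m^2


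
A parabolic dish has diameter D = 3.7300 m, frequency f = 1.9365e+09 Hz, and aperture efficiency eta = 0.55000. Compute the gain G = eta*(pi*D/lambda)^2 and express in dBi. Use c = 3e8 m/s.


lambda = c / f = 3.0000e+08 / 1.9365e+09 = 0.1549187 m
G_linear = 0.55000 * (pi * 3.7300 / 0.1549187)^2 = 3146.824
G_dBi = 10 * log10(3146.824) = 34.98 dBi

34.98 dBi


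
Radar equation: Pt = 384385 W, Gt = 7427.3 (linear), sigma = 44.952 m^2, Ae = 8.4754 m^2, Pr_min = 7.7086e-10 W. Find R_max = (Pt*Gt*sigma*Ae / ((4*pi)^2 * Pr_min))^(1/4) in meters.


R^4 = 384385*7427.3*44.952*8.4754 / ((4*pi)^2 * 7.7086e-10) = 8.935346e+18
R_max = 8.935346e+18^0.25 = 54674 m

54674 m


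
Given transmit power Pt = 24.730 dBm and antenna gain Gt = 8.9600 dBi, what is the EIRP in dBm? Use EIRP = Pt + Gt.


EIRP = Pt + Gt = 24.730 + 8.9600 = 33.69 dBm

33.69 dBm


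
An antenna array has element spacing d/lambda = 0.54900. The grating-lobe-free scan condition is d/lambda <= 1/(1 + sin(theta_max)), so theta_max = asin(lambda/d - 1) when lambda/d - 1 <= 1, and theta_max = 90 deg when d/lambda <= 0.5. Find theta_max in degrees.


lambda/d - 1 = 1/0.54900 - 1 = 0.8214936
theta_max = asin(0.8214936) = 55.23 deg

55.23 deg


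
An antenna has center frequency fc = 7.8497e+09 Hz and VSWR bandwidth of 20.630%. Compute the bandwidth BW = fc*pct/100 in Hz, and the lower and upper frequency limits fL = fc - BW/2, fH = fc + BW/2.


BW = 7.8497e+09 * 20.630/100 = 1.619393e+09 Hz
fL = 7.8497e+09 - 1.619393e+09/2 = 7.040e+09 Hz
fH = 7.8497e+09 + 1.619393e+09/2 = 8.659e+09 Hz

BW=1.619e+09 Hz, fL=7.040e+09 Hz, fH=8.659e+09 Hz


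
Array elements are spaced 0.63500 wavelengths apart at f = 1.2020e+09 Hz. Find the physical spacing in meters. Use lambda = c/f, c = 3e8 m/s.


lambda = c / f = 3.0000e+08 / 1.2020e+09 = 0.2495840 m
d = 0.63500 * 0.2495840 = 0.1585 m

0.1585 m


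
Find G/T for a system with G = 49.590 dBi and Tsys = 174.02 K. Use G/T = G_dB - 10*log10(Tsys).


G/T = 49.590 - 10*log10(174.02) = 49.590 - 22.40599 = 27.18 dB/K

27.18 dB/K


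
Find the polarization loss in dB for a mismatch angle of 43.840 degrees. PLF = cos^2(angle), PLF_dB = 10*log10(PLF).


PLF_linear = cos^2(43.840 deg) = 0.5202403
PLF_dB = 10 * log10(0.5202403) = -2.838 dB

-2.838 dB


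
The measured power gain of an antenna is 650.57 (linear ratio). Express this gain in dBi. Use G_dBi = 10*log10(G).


G_dBi = 10 * log10(650.57) = 28.13 dBi

28.13 dBi


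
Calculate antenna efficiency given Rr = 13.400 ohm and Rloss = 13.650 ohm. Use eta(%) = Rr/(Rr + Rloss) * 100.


eta = 13.400 / (13.400 + 13.650) * 100 = 49.54%

49.54%


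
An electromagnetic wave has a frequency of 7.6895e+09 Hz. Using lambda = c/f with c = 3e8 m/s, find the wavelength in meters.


lambda = c / f = 3.0000e+08 / 7.6895e+09 = 0.03901 m

0.03901 m


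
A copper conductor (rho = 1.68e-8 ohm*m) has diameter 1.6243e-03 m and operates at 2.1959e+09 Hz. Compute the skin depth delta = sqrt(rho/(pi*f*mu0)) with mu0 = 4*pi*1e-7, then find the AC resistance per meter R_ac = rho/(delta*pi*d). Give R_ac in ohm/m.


delta = sqrt(1.68e-8 / (pi * 2.1959e+09 * 4*pi*1e-7)) = 1.392094e-06 m
R_ac = 1.68e-8 / (1.392094e-06 * pi * 1.6243e-03) = 2.365 ohm/m

2.365 ohm/m


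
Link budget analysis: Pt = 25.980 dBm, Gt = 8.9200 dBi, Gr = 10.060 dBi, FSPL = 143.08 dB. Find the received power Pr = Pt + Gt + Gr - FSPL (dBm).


Pr = 25.980 + 8.9200 + 10.060 - 143.08 = -98.12 dBm

-98.12 dBm


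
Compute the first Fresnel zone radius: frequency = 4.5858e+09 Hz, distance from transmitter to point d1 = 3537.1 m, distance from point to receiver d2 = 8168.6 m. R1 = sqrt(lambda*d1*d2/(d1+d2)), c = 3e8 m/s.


lambda = c / f = 3.0000e+08 / 4.5858e+09 = 0.06541934 m
R1 = sqrt(0.06541934 * 3537.1 * 8168.6 / (3537.1 + 8168.6)) = 12.71 m

12.71 m


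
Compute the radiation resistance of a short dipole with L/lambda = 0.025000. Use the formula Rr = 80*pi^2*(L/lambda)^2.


Rr = 80 * pi^2 * (0.025000)^2 = 80 * 9.869604 * 6.250000e-04 = 0.4935 ohm

0.4935 ohm


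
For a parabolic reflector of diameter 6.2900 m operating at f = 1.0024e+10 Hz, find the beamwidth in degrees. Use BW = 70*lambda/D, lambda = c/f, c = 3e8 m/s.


lambda = c / f = 3.0000e+08 / 1.0024e+10 = 0.02992817 m
BW = 70 * 0.02992817 / 6.2900 = 0.3331 deg

0.3331 deg


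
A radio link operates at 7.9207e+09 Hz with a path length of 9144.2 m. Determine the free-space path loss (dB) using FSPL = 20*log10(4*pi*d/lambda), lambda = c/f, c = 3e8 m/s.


lambda = c / f = 3.0000e+08 / 7.9207e+09 = 0.03787544 m
FSPL = 20 * log10(4*pi*9144.2/0.03787544) = 129.6 dB

129.6 dB


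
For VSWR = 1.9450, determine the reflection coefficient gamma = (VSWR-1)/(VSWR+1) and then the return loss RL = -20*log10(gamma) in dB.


gamma = (1.9450 - 1) / (1.9450 + 1) = 0.3208829
RL = -20 * log10(0.3208829) = 9.873 dB

9.873 dB


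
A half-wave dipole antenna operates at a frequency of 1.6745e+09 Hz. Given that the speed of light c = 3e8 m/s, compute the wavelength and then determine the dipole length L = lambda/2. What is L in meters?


lambda = c / f = 3.0000e+08 / 1.6745e+09 = 0.1791580 m
L = lambda / 2 = 0.1791580 / 2 = 0.08958 m

0.08958 m


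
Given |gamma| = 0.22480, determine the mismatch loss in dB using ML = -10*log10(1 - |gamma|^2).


ML = -10 * log10(1 - 0.22480^2) = -10 * log10(0.94946496) = 0.2252 dB

0.2252 dB


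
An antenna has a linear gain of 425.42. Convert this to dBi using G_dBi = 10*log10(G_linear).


G_dBi = 10 * log10(425.42) = 26.29 dBi

26.29 dBi


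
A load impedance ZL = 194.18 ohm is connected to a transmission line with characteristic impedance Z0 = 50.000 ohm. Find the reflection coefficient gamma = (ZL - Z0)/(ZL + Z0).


gamma = (194.18 - 50.000) / (194.18 + 50.000) = 0.5905

0.5905


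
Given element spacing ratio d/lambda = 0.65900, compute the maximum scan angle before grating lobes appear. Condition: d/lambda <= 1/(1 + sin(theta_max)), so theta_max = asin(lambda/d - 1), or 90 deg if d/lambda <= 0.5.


lambda/d - 1 = 1/0.65900 - 1 = 0.5174507
theta_max = asin(0.5174507) = 31.16 deg

31.16 deg


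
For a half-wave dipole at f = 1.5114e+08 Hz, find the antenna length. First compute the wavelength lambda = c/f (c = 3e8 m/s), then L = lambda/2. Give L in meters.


lambda = c / f = 3.0000e+08 / 1.5114e+08 = 1.984915 m
L = lambda / 2 = 1.984915 / 2 = 0.9925 m

0.9925 m


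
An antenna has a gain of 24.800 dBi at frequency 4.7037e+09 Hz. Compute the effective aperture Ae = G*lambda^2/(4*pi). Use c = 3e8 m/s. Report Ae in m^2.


lambda = c / f = 3.0000e+08 / 4.7037e+09 = 0.06377958 m
G_linear = 10^(24.800/10) = 301.9952
Ae = G_linear * lambda^2 / (4*pi) = 301.9952 * 0.06377958^2 / (4*pi) = 0.09776 m^2

0.09776 m^2


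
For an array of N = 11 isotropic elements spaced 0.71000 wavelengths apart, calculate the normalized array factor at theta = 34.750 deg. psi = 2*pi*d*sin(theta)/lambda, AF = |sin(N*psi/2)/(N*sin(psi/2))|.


psi = 2*pi*0.71000*sin(34.750 deg) = 2.542791 rad
AF = |sin(11*2.542791/2) / (11*sin(2.542791/2))| = 0.09405

0.09405


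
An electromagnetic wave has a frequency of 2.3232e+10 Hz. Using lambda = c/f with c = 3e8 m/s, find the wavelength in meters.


lambda = c / f = 3.0000e+08 / 2.3232e+10 = 0.01291 m

0.01291 m


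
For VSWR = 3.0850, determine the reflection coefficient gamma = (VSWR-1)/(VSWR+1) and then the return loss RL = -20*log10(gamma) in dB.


gamma = (3.0850 - 1) / (3.0850 + 1) = 0.5104039
RL = -20 * log10(0.5104039) = 5.842 dB

5.842 dB


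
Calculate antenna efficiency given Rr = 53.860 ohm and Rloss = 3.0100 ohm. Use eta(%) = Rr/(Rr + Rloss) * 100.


eta = 53.860 / (53.860 + 3.0100) * 100 = 94.71%

94.71%


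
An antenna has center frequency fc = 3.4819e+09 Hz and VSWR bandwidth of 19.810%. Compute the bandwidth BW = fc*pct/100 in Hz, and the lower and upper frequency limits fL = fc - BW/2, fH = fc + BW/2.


BW = 3.4819e+09 * 19.810/100 = 6.897644e+08 Hz
fL = 3.4819e+09 - 6.897644e+08/2 = 3.137e+09 Hz
fH = 3.4819e+09 + 6.897644e+08/2 = 3.827e+09 Hz

BW=6.898e+08 Hz, fL=3.137e+09 Hz, fH=3.827e+09 Hz


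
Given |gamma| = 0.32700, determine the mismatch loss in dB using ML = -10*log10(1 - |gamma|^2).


ML = -10 * log10(1 - 0.32700^2) = -10 * log10(0.893071) = 0.4911 dB

0.4911 dB


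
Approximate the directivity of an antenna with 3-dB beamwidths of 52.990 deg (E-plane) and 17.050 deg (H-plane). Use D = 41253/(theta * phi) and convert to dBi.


D_linear = 41253 / (52.990 * 17.050) = 45.66014
D_dBi = 10 * log10(45.66014) = 16.60 dBi

16.60 dBi


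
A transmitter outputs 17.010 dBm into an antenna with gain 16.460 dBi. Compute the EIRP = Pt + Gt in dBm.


EIRP = Pt + Gt = 17.010 + 16.460 = 33.47 dBm

33.47 dBm


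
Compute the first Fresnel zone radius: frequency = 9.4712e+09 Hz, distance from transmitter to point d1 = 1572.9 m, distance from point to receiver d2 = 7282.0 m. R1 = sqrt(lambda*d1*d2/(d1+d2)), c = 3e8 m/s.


lambda = c / f = 3.0000e+08 / 9.4712e+09 = 0.03167497 m
R1 = sqrt(0.03167497 * 1572.9 * 7282.0 / (1572.9 + 7282.0)) = 6.401 m

6.401 m


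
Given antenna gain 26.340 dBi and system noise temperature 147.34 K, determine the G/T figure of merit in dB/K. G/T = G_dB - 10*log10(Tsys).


G/T = 26.340 - 10*log10(147.34) = 26.340 - 21.68321 = 4.657 dB/K

4.657 dB/K


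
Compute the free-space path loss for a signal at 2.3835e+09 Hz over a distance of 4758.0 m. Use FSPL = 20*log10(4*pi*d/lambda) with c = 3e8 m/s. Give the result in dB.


lambda = c / f = 3.0000e+08 / 2.3835e+09 = 0.1258653 m
FSPL = 20 * log10(4*pi*4758.0/0.1258653) = 113.5 dB

113.5 dB


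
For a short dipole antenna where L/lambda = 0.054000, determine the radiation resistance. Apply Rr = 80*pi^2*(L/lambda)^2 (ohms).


Rr = 80 * pi^2 * (0.054000)^2 = 80 * 9.869604 * 2.916000e-03 = 2.302 ohm

2.302 ohm


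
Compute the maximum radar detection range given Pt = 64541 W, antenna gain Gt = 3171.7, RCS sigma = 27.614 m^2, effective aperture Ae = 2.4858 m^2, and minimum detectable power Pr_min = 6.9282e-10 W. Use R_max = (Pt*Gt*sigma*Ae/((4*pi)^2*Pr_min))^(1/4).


R^4 = 64541*3171.7*27.614*2.4858 / ((4*pi)^2 * 6.9282e-10) = 1.284349e+17
R_max = 1.284349e+17^0.25 = 18931 m

18931 m


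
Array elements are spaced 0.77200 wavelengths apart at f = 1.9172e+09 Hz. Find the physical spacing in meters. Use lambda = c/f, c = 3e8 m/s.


lambda = c / f = 3.0000e+08 / 1.9172e+09 = 0.1564782 m
d = 0.77200 * 0.1564782 = 0.1208 m

0.1208 m


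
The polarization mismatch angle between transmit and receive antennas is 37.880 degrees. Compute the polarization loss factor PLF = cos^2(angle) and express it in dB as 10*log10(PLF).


PLF_linear = cos^2(37.880 deg) = 0.6229921
PLF_dB = 10 * log10(0.6229921) = -2.055 dB

-2.055 dB


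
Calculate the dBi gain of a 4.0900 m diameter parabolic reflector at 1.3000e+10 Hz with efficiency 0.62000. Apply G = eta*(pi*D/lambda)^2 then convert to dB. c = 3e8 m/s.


lambda = c / f = 3.0000e+08 / 1.3000e+10 = 0.02307692 m
G_linear = 0.62000 * (pi * 4.0900 / 0.02307692)^2 = 192212.8
G_dBi = 10 * log10(192212.8) = 52.84 dBi

52.84 dBi


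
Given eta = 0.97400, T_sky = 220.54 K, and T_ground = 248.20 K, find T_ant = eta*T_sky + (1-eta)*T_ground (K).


T_ant = 0.97400 * 220.54 + (1 - 0.97400) * 248.20 = 221.3 K

221.3 K


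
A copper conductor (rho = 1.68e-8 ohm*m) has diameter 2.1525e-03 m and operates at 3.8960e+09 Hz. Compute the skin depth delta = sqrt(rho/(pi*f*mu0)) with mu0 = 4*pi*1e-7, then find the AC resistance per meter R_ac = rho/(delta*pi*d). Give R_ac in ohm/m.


delta = sqrt(1.68e-8 / (pi * 3.8960e+09 * 4*pi*1e-7)) = 1.045118e-06 m
R_ac = 1.68e-8 / (1.045118e-06 * pi * 2.1525e-03) = 2.377 ohm/m

2.377 ohm/m


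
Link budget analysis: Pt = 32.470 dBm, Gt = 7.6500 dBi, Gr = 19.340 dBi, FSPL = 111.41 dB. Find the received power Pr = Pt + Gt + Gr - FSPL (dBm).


Pr = 32.470 + 7.6500 + 19.340 - 111.41 = -51.95 dBm

-51.95 dBm


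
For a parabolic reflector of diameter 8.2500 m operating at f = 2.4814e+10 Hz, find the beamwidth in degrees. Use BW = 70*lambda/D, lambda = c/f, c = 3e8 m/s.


lambda = c / f = 3.0000e+08 / 2.4814e+10 = 0.01208995 m
BW = 70 * 0.01208995 / 8.2500 = 0.1026 deg

0.1026 deg


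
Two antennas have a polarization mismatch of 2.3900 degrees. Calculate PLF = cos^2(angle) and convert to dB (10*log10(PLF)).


PLF_linear = cos^2(2.3900 deg) = 0.9982610
PLF_dB = 10 * log10(0.9982610) = -7.559e-03 dB

-7.559e-03 dB


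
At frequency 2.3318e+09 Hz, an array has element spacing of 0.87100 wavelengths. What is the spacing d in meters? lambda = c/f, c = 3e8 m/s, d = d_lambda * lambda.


lambda = c / f = 3.0000e+08 / 2.3318e+09 = 0.1286560 m
d = 0.87100 * 0.1286560 = 0.1121 m

0.1121 m


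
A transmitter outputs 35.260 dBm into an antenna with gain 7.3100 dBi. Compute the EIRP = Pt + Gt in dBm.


EIRP = Pt + Gt = 35.260 + 7.3100 = 42.57 dBm

42.57 dBm


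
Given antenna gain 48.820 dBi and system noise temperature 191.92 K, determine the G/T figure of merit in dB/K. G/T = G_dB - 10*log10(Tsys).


G/T = 48.820 - 10*log10(191.92) = 48.820 - 22.83120 = 25.99 dB/K

25.99 dB/K


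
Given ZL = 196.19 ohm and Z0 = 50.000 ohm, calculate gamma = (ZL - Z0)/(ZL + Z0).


gamma = (196.19 - 50.000) / (196.19 + 50.000) = 0.5938

0.5938


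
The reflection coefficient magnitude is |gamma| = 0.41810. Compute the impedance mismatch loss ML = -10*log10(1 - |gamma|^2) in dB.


ML = -10 * log10(1 - 0.41810^2) = -10 * log10(0.82519239) = 0.8344 dB

0.8344 dB


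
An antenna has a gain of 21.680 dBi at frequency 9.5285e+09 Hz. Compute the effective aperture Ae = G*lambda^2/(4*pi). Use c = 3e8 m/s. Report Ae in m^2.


lambda = c / f = 3.0000e+08 / 9.5285e+09 = 0.03148449 m
G_linear = 10^(21.680/10) = 147.2313
Ae = G_linear * lambda^2 / (4*pi) = 147.2313 * 0.03148449^2 / (4*pi) = 0.01161 m^2

0.01161 m^2


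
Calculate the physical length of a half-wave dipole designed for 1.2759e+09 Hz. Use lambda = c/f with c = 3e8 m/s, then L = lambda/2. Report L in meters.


lambda = c / f = 3.0000e+08 / 1.2759e+09 = 0.2351281 m
L = lambda / 2 = 0.2351281 / 2 = 0.1176 m

0.1176 m


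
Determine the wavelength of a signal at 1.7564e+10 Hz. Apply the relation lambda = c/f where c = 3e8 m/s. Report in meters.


lambda = c / f = 3.0000e+08 / 1.7564e+10 = 0.01708 m

0.01708 m


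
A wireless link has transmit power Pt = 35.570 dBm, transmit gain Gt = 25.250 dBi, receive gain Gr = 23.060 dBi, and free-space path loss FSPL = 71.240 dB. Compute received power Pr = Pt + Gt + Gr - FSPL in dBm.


Pr = 35.570 + 25.250 + 23.060 - 71.240 = 12.64 dBm

12.64 dBm


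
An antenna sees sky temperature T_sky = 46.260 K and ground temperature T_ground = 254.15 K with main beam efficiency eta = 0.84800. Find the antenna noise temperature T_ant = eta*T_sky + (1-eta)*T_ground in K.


T_ant = 0.84800 * 46.260 + (1 - 0.84800) * 254.15 = 77.86 K

77.86 K


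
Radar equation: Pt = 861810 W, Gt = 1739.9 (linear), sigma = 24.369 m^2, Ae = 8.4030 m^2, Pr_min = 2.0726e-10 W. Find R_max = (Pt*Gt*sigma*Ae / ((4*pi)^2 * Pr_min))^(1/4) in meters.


R^4 = 861810*1739.9*24.369*8.4030 / ((4*pi)^2 * 2.0726e-10) = 9.381508e+18
R_max = 9.381508e+18^0.25 = 55344 m

55344 m


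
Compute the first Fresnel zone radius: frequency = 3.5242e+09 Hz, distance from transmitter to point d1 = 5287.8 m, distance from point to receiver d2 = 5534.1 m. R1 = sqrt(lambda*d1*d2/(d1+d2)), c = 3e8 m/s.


lambda = c / f = 3.0000e+08 / 3.5242e+09 = 0.08512570 m
R1 = sqrt(0.08512570 * 5287.8 * 5534.1 / (5287.8 + 5534.1)) = 15.17 m

15.17 m


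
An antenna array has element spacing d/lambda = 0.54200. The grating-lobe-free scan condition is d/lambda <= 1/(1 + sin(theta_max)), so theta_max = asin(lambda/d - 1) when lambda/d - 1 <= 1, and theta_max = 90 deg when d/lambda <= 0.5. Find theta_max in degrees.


lambda/d - 1 = 1/0.54200 - 1 = 0.8450185
theta_max = asin(0.8450185) = 57.67 deg

57.67 deg


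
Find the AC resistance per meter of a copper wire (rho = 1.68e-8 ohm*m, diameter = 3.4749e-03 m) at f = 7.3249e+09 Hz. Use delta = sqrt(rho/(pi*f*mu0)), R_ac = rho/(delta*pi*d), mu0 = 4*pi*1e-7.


delta = sqrt(1.68e-8 / (pi * 7.3249e+09 * 4*pi*1e-7)) = 7.622087e-07 m
R_ac = 1.68e-8 / (7.622087e-07 * pi * 3.4749e-03) = 2.019 ohm/m

2.019 ohm/m


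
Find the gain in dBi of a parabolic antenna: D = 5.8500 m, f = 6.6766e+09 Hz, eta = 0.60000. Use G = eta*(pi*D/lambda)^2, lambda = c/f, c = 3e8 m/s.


lambda = c / f = 3.0000e+08 / 6.6766e+09 = 0.04493305 m
G_linear = 0.60000 * (pi * 5.8500 / 0.04493305)^2 = 100376.2
G_dBi = 10 * log10(100376.2) = 50.02 dBi

50.02 dBi


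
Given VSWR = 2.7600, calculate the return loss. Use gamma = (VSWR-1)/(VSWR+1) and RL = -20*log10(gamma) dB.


gamma = (2.7600 - 1) / (2.7600 + 1) = 0.4680851
RL = -20 * log10(0.4680851) = 6.594 dB

6.594 dB


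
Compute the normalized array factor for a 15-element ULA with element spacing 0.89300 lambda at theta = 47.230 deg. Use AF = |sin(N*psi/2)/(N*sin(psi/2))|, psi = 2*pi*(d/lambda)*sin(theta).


psi = 2*pi*0.89300*sin(47.230 deg) = 4.118869 rad
AF = |sin(15*4.118869/2) / (15*sin(4.118869/2))| = 0.03780

0.03780


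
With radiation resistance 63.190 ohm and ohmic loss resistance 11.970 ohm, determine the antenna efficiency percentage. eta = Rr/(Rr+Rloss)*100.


eta = 63.190 / (63.190 + 11.970) * 100 = 84.07%

84.07%


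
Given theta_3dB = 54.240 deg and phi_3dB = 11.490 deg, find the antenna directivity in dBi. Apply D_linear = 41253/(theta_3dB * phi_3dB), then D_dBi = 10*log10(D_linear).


D_linear = 41253 / (54.240 * 11.490) = 66.19357
D_dBi = 10 * log10(66.19357) = 18.21 dBi

18.21 dBi


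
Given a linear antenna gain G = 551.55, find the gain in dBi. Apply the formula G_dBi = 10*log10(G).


G_dBi = 10 * log10(551.55) = 27.42 dBi

27.42 dBi


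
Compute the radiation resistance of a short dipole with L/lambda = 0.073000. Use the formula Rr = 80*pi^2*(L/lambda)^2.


Rr = 80 * pi^2 * (0.073000)^2 = 80 * 9.869604 * 5.329000e-03 = 4.208 ohm

4.208 ohm


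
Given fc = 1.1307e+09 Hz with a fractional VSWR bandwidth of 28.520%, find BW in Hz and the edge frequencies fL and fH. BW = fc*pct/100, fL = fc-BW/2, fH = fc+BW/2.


BW = 1.1307e+09 * 28.520/100 = 3.224756e+08 Hz
fL = 1.1307e+09 - 3.224756e+08/2 = 9.695e+08 Hz
fH = 1.1307e+09 + 3.224756e+08/2 = 1.292e+09 Hz

BW=3.225e+08 Hz, fL=9.695e+08 Hz, fH=1.292e+09 Hz


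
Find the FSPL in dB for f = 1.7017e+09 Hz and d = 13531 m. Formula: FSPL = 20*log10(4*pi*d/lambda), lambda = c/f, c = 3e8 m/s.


lambda = c / f = 3.0000e+08 / 1.7017e+09 = 0.1762943 m
FSPL = 20 * log10(4*pi*13531/0.1762943) = 119.7 dB

119.7 dB


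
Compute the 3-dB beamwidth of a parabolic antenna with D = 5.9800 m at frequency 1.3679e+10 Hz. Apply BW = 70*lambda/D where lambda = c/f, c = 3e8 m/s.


lambda = c / f = 3.0000e+08 / 1.3679e+10 = 0.02193143 m
BW = 70 * 0.02193143 / 5.9800 = 0.2567 deg

0.2567 deg


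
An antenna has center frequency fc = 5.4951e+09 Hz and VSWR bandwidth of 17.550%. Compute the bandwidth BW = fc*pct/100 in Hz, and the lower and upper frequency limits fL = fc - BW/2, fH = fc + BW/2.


BW = 5.4951e+09 * 17.550/100 = 9.643900e+08 Hz
fL = 5.4951e+09 - 9.643900e+08/2 = 5.013e+09 Hz
fH = 5.4951e+09 + 9.643900e+08/2 = 5.977e+09 Hz

BW=9.644e+08 Hz, fL=5.013e+09 Hz, fH=5.977e+09 Hz


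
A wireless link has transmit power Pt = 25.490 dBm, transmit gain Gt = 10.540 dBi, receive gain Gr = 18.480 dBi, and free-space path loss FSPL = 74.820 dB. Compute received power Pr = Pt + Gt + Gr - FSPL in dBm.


Pr = 25.490 + 10.540 + 18.480 - 74.820 = -20.31 dBm

-20.31 dBm


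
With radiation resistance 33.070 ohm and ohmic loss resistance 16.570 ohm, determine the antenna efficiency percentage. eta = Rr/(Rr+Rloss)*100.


eta = 33.070 / (33.070 + 16.570) * 100 = 66.62%

66.62%


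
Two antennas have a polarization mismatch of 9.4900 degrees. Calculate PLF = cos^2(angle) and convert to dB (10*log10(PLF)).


PLF_linear = cos^2(9.4900 deg) = 0.9728161
PLF_dB = 10 * log10(0.9728161) = -0.1197 dB

-0.1197 dB


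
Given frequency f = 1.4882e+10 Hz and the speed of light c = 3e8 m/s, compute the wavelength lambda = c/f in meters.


lambda = c / f = 3.0000e+08 / 1.4882e+10 = 0.02016 m

0.02016 m


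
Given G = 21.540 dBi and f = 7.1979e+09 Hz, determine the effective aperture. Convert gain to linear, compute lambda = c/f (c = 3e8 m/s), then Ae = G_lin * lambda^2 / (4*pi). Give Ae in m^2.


lambda = c / f = 3.0000e+08 / 7.1979e+09 = 0.04167882 m
G_linear = 10^(21.540/10) = 142.5608
Ae = G_linear * lambda^2 / (4*pi) = 142.5608 * 0.04167882^2 / (4*pi) = 0.01971 m^2

0.01971 m^2


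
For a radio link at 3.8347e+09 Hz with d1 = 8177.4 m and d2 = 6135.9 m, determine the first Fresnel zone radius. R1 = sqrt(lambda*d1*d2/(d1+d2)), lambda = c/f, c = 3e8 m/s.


lambda = c / f = 3.0000e+08 / 3.8347e+09 = 0.07823298 m
R1 = sqrt(0.07823298 * 8177.4 * 6135.9 / (8177.4 + 6135.9)) = 16.56 m

16.56 m


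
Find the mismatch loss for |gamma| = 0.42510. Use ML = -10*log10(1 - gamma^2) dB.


ML = -10 * log10(1 - 0.42510^2) = -10 * log10(0.81928999) = 0.8656 dB

0.8656 dB


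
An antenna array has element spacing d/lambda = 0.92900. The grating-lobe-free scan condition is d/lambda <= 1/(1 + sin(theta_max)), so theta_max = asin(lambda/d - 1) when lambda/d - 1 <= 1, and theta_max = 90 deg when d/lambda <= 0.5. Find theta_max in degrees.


lambda/d - 1 = 1/0.92900 - 1 = 0.07642626
theta_max = asin(0.07642626) = 4.383 deg

4.383 deg


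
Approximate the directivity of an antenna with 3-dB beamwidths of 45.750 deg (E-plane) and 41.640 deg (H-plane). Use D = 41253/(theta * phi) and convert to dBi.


D_linear = 41253 / (45.750 * 41.640) = 21.65478
D_dBi = 10 * log10(21.65478) = 13.36 dBi

13.36 dBi


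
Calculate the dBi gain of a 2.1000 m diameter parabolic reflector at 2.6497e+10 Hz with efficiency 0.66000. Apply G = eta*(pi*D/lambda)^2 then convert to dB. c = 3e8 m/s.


lambda = c / f = 3.0000e+08 / 2.6497e+10 = 0.01132204 m
G_linear = 0.66000 * (pi * 2.1000 / 0.01132204)^2 = 224095.4
G_dBi = 10 * log10(224095.4) = 53.50 dBi

53.50 dBi


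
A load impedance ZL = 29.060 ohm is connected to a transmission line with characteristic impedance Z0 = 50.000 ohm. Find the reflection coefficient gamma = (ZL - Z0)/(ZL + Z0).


gamma = (29.060 - 50.000) / (29.060 + 50.000) = -0.2649

-0.2649


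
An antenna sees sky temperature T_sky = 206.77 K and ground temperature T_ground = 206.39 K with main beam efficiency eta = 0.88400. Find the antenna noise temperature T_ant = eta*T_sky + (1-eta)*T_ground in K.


T_ant = 0.88400 * 206.77 + (1 - 0.88400) * 206.39 = 206.7 K

206.7 K


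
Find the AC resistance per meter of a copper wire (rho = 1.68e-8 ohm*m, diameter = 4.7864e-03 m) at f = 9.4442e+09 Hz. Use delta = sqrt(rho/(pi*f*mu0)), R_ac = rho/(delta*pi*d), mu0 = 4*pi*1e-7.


delta = sqrt(1.68e-8 / (pi * 9.4442e+09 * 4*pi*1e-7)) = 6.712622e-07 m
R_ac = 1.68e-8 / (6.712622e-07 * pi * 4.7864e-03) = 1.664 ohm/m

1.664 ohm/m


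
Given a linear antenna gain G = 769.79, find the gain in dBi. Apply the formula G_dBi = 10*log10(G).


G_dBi = 10 * log10(769.79) = 28.86 dBi

28.86 dBi


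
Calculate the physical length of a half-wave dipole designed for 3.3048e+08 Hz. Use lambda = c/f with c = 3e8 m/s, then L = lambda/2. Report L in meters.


lambda = c / f = 3.0000e+08 / 3.3048e+08 = 0.9077705 m
L = lambda / 2 = 0.9077705 / 2 = 0.4539 m

0.4539 m


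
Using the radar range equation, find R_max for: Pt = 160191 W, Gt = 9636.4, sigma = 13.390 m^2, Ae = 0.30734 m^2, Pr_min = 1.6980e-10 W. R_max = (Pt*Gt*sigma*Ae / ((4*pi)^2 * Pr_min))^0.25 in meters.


R^4 = 160191*9636.4*13.390*0.30734 / ((4*pi)^2 * 1.6980e-10) = 2.369164e+17
R_max = 2.369164e+17^0.25 = 22062 m

22062 m


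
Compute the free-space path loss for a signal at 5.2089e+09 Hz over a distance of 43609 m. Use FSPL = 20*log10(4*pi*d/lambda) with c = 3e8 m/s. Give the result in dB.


lambda = c / f = 3.0000e+08 / 5.2089e+09 = 0.05759373 m
FSPL = 20 * log10(4*pi*43609/0.05759373) = 139.6 dB

139.6 dB


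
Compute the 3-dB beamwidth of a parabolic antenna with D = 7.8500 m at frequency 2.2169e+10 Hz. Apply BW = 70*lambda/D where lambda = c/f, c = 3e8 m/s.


lambda = c / f = 3.0000e+08 / 2.2169e+10 = 0.01353241 m
BW = 70 * 0.01353241 / 7.8500 = 0.1207 deg

0.1207 deg


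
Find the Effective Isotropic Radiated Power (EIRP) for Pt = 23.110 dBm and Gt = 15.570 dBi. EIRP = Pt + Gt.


EIRP = Pt + Gt = 23.110 + 15.570 = 38.68 dBm

38.68 dBm


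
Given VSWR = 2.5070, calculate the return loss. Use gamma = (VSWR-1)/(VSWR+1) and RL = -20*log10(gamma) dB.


gamma = (2.5070 - 1) / (2.5070 + 1) = 0.4297120
RL = -20 * log10(0.4297120) = 7.336 dB

7.336 dB


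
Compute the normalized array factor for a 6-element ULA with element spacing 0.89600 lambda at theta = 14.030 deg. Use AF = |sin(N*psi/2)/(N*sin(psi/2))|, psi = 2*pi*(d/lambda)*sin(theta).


psi = 2*pi*0.89600*sin(14.030 deg) = 1.364816 rad
AF = |sin(6*1.364816/2) / (6*sin(1.364816/2))| = 0.2154

0.2154


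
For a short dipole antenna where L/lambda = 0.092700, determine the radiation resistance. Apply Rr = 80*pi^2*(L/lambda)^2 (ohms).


Rr = 80 * pi^2 * (0.092700)^2 = 80 * 9.869604 * 8.593290e-03 = 6.785 ohm

6.785 ohm


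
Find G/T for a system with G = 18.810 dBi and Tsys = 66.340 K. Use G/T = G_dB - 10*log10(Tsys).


G/T = 18.810 - 10*log10(66.340) = 18.810 - 18.21775 = 0.5922 dB/K

0.5922 dB/K


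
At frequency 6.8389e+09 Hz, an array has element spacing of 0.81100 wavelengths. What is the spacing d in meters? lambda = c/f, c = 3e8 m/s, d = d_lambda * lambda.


lambda = c / f = 3.0000e+08 / 6.8389e+09 = 0.04386670 m
d = 0.81100 * 0.04386670 = 0.03558 m

0.03558 m


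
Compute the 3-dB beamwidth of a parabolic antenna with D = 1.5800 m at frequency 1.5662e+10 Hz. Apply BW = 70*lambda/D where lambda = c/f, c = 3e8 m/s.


lambda = c / f = 3.0000e+08 / 1.5662e+10 = 0.01915464 m
BW = 70 * 0.01915464 / 1.5800 = 0.8486 deg

0.8486 deg


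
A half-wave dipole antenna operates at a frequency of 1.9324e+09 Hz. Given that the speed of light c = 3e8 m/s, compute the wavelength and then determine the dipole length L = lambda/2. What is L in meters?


lambda = c / f = 3.0000e+08 / 1.9324e+09 = 0.1552474 m
L = lambda / 2 = 0.1552474 / 2 = 0.07762 m

0.07762 m


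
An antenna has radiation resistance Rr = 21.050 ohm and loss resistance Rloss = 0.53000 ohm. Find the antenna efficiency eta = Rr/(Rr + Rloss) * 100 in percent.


eta = 21.050 / (21.050 + 0.53000) * 100 = 97.54%

97.54%


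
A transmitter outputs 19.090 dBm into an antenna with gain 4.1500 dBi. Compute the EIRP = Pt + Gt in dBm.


EIRP = Pt + Gt = 19.090 + 4.1500 = 23.24 dBm

23.24 dBm


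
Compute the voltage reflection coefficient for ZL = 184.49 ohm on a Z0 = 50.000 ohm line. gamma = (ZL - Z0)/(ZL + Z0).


gamma = (184.49 - 50.000) / (184.49 + 50.000) = 0.5735

0.5735


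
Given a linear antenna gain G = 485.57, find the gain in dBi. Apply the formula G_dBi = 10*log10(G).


G_dBi = 10 * log10(485.57) = 26.86 dBi

26.86 dBi


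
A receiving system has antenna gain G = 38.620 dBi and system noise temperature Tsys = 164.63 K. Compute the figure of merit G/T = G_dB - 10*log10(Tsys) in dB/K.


G/T = 38.620 - 10*log10(164.63) = 38.620 - 22.16509 = 16.45 dB/K

16.45 dB/K


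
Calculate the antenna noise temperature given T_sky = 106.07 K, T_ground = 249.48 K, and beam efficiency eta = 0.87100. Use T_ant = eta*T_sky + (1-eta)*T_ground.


T_ant = 0.87100 * 106.07 + (1 - 0.87100) * 249.48 = 124.6 K

124.6 K


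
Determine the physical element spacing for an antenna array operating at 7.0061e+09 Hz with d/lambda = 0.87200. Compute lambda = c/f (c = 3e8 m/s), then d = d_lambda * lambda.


lambda = c / f = 3.0000e+08 / 7.0061e+09 = 0.04281983 m
d = 0.87200 * 0.04281983 = 0.03734 m

0.03734 m


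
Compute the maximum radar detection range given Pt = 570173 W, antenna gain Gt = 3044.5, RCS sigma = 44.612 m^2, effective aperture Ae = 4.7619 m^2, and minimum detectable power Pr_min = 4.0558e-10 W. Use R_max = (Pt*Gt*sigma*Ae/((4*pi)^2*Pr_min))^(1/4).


R^4 = 570173*3044.5*44.612*4.7619 / ((4*pi)^2 * 4.0558e-10) = 5.757823e+18
R_max = 5.757823e+18^0.25 = 48985 m

48985 m


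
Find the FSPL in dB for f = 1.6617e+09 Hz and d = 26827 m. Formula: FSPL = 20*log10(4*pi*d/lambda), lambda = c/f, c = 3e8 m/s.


lambda = c / f = 3.0000e+08 / 1.6617e+09 = 0.1805380 m
FSPL = 20 * log10(4*pi*26827/0.1805380) = 125.4 dB

125.4 dB


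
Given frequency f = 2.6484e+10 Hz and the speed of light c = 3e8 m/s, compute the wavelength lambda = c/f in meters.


lambda = c / f = 3.0000e+08 / 2.6484e+10 = 0.01133 m

0.01133 m


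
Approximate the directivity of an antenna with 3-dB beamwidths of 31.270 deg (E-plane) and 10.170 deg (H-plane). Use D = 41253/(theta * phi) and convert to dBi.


D_linear = 41253 / (31.270 * 10.170) = 129.7199
D_dBi = 10 * log10(129.7199) = 21.13 dBi

21.13 dBi
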